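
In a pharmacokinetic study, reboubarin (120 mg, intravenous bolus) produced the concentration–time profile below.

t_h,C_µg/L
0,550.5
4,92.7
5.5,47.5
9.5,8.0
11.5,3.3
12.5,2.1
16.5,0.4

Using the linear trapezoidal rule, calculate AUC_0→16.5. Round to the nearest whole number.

Trapezoidal AUC_0→16.5:
  [0→4]: (550.5+92.7)/2 × 4 = 1286.4
  [4→5.5]: (92.7+47.5)/2 × 1.5 = 105.15
  [5.5→9.5]: (47.5+8.0)/2 × 4 = 111.0
  [9.5→11.5]: (8.0+3.3)/2 × 2 = 11.3
  [11.5→12.5]: (3.3+2.1)/2 × 1 = 2.7
  [12.5→16.5]: (2.1+0.4)/2 × 4 = 5.0
  Sum = 1521.55 µg/L·h

AUC = 1522 µg/L·h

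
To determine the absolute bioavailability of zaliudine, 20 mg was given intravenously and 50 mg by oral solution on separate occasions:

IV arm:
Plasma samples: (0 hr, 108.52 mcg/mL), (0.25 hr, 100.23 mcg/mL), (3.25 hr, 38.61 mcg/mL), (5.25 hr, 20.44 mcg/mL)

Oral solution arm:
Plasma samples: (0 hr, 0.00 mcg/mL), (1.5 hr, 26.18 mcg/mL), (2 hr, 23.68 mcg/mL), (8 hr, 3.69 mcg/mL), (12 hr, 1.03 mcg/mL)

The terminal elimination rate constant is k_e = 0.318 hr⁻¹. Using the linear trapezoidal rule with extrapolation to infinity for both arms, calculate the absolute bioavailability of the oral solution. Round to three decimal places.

F = 0.142

Trapezoidal AUC_0→5.25 (IV):
  [0→0.25]: (108.52+100.23)/2 × 0.25 = 26.09375
  [0.25→3.25]: (100.23+38.61)/2 × 3 = 208.26
  [3.25→5.25]: (38.61+20.44)/2 × 2 = 59.05
  Sum = 293.40375 mcg/mL·hr
IV tail: 20.44/0.318 = 64.277; AUC_iv,0→∞ = 293.40375 + 64.277 = 357.68075 mcg/mL·hr
Trapezoidal AUC_0→12 (oral solution):
  [0→1.5]: (0.00+26.18)/2 × 1.5 = 19.635
  [1.5→2]: (26.18+23.68)/2 × 0.5 = 12.465
  [2→8]: (23.68+3.69)/2 × 6 = 82.11
  [8→12]: (3.69+1.03)/2 × 4 = 9.44
  Sum = 123.65 mcg/mL·hr
oral solution tail: 1.03/0.318 = 3.239; AUC_ev,0→∞ = 123.65 + 3.239 = 126.889 mcg/mL·hr
F = (AUC_ev/D_ev)/(AUC_iv/D_iv) = (126.889/50)/(357.68075/20) = 2.53778/17.884 = 0.1419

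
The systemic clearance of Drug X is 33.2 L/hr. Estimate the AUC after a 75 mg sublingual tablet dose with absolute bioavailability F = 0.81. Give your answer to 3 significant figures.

AUC_0→∞ = F × Dose / CL
        = 0.81 × 75 / 33.2 = 1.82982 mg/L·hr

AUC = 1.83 mg/L·hr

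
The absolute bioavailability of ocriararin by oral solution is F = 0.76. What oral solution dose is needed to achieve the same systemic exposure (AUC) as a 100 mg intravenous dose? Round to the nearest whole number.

D_oral = 132 mg

For equal systemic exposure: F × D_ev = D_iv
D_ev = D_iv / F = 100 / 0.76 = 131.579 mg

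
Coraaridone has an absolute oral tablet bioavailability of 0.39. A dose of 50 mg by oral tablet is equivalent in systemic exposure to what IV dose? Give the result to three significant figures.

D_iv = 19.5 mg

Systemic exposure from an extravascular dose = F × D_ev, so the equivalent IV dose is F × D_ev.
D_iv = F × D_ev = 0.39 × 50 = 19.5 mg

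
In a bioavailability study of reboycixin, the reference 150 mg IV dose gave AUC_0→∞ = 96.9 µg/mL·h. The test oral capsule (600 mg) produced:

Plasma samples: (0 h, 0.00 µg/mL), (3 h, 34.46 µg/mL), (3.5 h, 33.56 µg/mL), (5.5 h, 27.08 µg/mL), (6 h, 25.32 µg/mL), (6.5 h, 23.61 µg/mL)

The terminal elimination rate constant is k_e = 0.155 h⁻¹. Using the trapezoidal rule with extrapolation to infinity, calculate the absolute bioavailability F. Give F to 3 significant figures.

F = 0.792

Trapezoidal AUC_0→6.5 (oral capsule):
  [0→3]: (0.00+34.46)/2 × 3 = 51.69
  [3→3.5]: (34.46+33.56)/2 × 0.5 = 17.005
  [3.5→5.5]: (33.56+27.08)/2 × 2 = 60.64
  [5.5→6]: (27.08+25.32)/2 × 0.5 = 13.1
  [6→6.5]: (25.32+23.61)/2 × 0.5 = 12.2325
  Sum = 154.6675 µg/mL·h
Tail: C_last/k_e = 23.61/0.155 = 152.323
AUC_0→∞ (oral capsule) = 154.6675 + 152.323 = 306.9905 µg/mL·h
F = (AUC_ev/D_ev)/(AUC_iv/D_iv) = (306.9905/600)/(96.9/150) = 0.511651/0.646 = 0.7920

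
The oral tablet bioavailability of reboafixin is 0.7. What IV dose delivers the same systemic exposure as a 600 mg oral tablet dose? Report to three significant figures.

Systemic exposure from an extravascular dose = F × D_ev, so the equivalent IV dose is F × D_ev.
D_iv = F × D_ev = 0.7 × 600 = 420 mg

D_iv = 420 mg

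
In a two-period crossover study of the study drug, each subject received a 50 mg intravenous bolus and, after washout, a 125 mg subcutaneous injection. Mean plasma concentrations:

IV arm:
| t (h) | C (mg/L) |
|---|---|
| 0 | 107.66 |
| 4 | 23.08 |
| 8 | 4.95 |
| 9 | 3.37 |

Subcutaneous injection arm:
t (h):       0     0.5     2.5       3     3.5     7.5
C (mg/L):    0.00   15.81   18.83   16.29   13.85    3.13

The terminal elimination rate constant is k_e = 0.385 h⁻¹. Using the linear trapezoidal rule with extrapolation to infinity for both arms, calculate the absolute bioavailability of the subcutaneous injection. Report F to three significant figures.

F = 0.117

Trapezoidal AUC_0→9 (IV):
  [0→4]: (107.66+23.08)/2 × 4 = 261.48
  [4→8]: (23.08+4.95)/2 × 4 = 56.06
  [8→9]: (4.95+3.37)/2 × 1 = 4.16
  Sum = 321.7 mg/L·h
IV tail: 3.37/0.385 = 8.753; AUC_iv,0→∞ = 321.7 + 8.753 = 330.453 mg/L·h
Trapezoidal AUC_0→7.5 (subcutaneous injection):
  [0→0.5]: (0.00+15.81)/2 × 0.5 = 3.9525
  [0.5→2.5]: (15.81+18.83)/2 × 2 = 34.64
  [2.5→3]: (18.83+16.29)/2 × 0.5 = 8.78
  [3→3.5]: (16.29+13.85)/2 × 0.5 = 7.535
  [3.5→7.5]: (13.85+3.13)/2 × 4 = 33.96
  Sum = 88.8675 mg/L·h
subcutaneous injection tail: 3.13/0.385 = 8.130; AUC_ev,0→∞ = 88.8675 + 8.130 = 96.9975 mg/L·h
F = (AUC_ev/D_ev)/(AUC_iv/D_iv) = (96.9975/125)/(330.453/50) = 0.77598/6.60906 = 0.1174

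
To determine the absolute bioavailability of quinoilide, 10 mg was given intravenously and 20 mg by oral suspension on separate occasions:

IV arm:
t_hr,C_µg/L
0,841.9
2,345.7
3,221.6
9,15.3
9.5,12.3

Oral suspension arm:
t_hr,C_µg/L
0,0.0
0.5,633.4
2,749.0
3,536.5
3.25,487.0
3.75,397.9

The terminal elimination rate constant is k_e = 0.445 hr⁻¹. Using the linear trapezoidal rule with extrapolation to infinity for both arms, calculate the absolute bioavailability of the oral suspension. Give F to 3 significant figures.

Trapezoidal AUC_0→9.5 (IV):
  [0→2]: (841.9+345.7)/2 × 2 = 1187.6
  [2→3]: (345.7+221.6)/2 × 1 = 283.65
  [3→9]: (221.6+15.3)/2 × 6 = 710.7
  [9→9.5]: (15.3+12.3)/2 × 0.5 = 6.9
  Sum = 2188.85 µg/L·hr
IV tail: 12.3/0.445 = 27.640; AUC_iv,0→∞ = 2188.85 + 27.640 = 2216.49 µg/L·hr
Trapezoidal AUC_0→3.75 (oral suspension):
  [0→0.5]: (0.0+633.4)/2 × 0.5 = 158.35
  [0.5→2]: (633.4+749.0)/2 × 1.5 = 1036.8
  [2→3]: (749.0+536.5)/2 × 1 = 642.75
  [3→3.25]: (536.5+487.0)/2 × 0.25 = 127.9375
  [3.25→3.75]: (487.0+397.9)/2 × 0.5 = 221.225
  Sum = 2187.0625 µg/L·hr
oral suspension tail: 397.9/0.445 = 894.157; AUC_ev,0→∞ = 2187.0625 + 894.157 = 3081.2195 µg/L·hr
F = (AUC_ev/D_ev)/(AUC_iv/D_iv) = (3081.2195/20)/(2216.49/10) = 154.061/221.649 = 0.6951

F = 0.695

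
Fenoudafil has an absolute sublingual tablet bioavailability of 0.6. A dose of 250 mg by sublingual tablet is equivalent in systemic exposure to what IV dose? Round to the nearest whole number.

Systemic exposure from an extravascular dose = F × D_ev, so the equivalent IV dose is F × D_ev.
D_iv = F × D_ev = 0.6 × 250 = 150 mg

D_iv = 150 mg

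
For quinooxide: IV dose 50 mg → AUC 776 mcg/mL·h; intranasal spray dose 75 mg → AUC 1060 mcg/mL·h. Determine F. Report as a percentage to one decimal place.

F = 91.1%

F = (AUC_ev / D_ev) / (AUC_iv / D_iv)
  = (1060/75) / (776/50)
  = 14.1333 / 15.52 = 0.9107
  = 91.07%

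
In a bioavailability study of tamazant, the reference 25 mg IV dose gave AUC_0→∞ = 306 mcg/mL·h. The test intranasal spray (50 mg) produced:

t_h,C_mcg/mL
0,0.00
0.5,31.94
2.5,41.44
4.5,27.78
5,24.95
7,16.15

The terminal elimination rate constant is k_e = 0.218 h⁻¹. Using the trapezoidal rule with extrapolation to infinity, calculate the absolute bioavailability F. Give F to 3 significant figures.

F = 0.456

Trapezoidal AUC_0→7 (intranasal spray):
  [0→0.5]: (0.00+31.94)/2 × 0.5 = 7.985
  [0.5→2.5]: (31.94+41.44)/2 × 2 = 73.38
  [2.5→4.5]: (41.44+27.78)/2 × 2 = 69.22
  [4.5→5]: (27.78+24.95)/2 × 0.5 = 13.1825
  [5→7]: (24.95+16.15)/2 × 2 = 41.1
  Sum = 204.8675 mcg/mL·h
Tail: C_last/k_e = 16.15/0.218 = 74.083
AUC_0→∞ (intranasal spray) = 204.8675 + 74.083 = 278.9505 mcg/mL·h
F = (AUC_ev/D_ev)/(AUC_iv/D_iv) = (278.9505/50)/(306/25) = 5.57901/12.24 = 0.4558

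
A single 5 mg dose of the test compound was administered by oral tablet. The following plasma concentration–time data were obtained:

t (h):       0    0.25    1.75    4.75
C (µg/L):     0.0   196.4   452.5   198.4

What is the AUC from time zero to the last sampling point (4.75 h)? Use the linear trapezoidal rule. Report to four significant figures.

Trapezoidal AUC_0→4.75:
  [0→0.25]: (0.0+196.4)/2 × 0.25 = 24.55
  [0.25→1.75]: (196.4+452.5)/2 × 1.5 = 486.675
  [1.75→4.75]: (452.5+198.4)/2 × 3 = 976.35
  Sum = 1487.575 µg/L·h

AUC = 1488 µg/L·h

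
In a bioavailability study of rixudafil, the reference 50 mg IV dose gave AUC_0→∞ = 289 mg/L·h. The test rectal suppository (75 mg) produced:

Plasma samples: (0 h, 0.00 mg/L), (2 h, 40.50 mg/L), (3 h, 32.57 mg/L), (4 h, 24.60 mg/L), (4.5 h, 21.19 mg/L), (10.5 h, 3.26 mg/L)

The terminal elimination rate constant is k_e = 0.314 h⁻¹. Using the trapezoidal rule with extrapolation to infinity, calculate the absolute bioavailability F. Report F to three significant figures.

Trapezoidal AUC_0→10.5 (rectal suppository):
  [0→2]: (0.00+40.50)/2 × 2 = 40.5
  [2→3]: (40.50+32.57)/2 × 1 = 36.535
  [3→4]: (32.57+24.60)/2 × 1 = 28.585
  [4→4.5]: (24.60+21.19)/2 × 0.5 = 11.4475
  [4.5→10.5]: (21.19+3.26)/2 × 6 = 73.35
  Sum = 190.4175 mg/L·h
Tail: C_last/k_e = 3.26/0.314 = 10.382
AUC_0→∞ (rectal suppository) = 190.4175 + 10.382 = 200.7995 mg/L·h
F = (AUC_ev/D_ev)/(AUC_iv/D_iv) = (200.7995/75)/(289/50) = 2.67733/5.78 = 0.4632

F = 0.463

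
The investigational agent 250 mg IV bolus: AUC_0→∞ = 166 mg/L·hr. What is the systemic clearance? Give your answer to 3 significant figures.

CL = Dose_iv / AUC_0→∞
   = 250 / 166 = 1.50602 L/hr

CL = 1.51 L/hr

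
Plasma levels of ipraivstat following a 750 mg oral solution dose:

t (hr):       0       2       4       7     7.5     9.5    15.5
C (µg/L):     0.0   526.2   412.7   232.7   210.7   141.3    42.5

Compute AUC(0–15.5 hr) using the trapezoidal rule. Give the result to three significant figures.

Trapezoidal AUC_0→15.5:
  [0→2]: (0.0+526.2)/2 × 2 = 526.2
  [2→4]: (526.2+412.7)/2 × 2 = 938.9
  [4→7]: (412.7+232.7)/2 × 3 = 968.1
  [7→7.5]: (232.7+210.7)/2 × 0.5 = 110.85
  [7.5→9.5]: (210.7+141.3)/2 × 2 = 352.0
  [9.5→15.5]: (141.3+42.5)/2 × 6 = 551.4
  Sum = 3447.45 µg/L·hr

AUC = 3450 µg/L·hr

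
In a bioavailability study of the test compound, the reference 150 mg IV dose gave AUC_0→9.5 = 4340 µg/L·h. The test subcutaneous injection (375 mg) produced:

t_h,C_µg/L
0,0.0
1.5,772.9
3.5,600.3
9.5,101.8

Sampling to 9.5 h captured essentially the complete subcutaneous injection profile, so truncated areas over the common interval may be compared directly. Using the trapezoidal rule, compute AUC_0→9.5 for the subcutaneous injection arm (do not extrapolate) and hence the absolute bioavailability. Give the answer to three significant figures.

Trapezoidal AUC_0→9.5 (subcutaneous injection):
  [0→1.5]: (0.0+772.9)/2 × 1.5 = 579.675
  [1.5→3.5]: (772.9+600.3)/2 × 2 = 1373.2
  [3.5→9.5]: (600.3+101.8)/2 × 6 = 2106.3
  Sum = 4059.175 µg/L·h
F = (AUC_ev/D_ev)/(AUC_iv/D_iv) = (4059.175/375)/(4340/150) = 10.8245/28.9333 = 0.3741

F = 0.374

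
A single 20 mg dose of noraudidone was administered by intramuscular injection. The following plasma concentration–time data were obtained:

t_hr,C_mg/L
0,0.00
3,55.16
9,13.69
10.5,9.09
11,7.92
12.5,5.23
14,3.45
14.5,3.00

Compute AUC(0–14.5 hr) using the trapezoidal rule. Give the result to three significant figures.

Trapezoidal AUC_0→14.5:
  [0→3]: (0.00+55.16)/2 × 3 = 82.74
  [3→9]: (55.16+13.69)/2 × 6 = 206.55
  [9→10.5]: (13.69+9.09)/2 × 1.5 = 17.085
  [10.5→11]: (9.09+7.92)/2 × 0.5 = 4.2525
  [11→12.5]: (7.92+5.23)/2 × 1.5 = 9.8625
  [12.5→14]: (5.23+3.45)/2 × 1.5 = 6.51
  [14→14.5]: (3.45+3.00)/2 × 0.5 = 1.6125
  Sum = 328.6125 mg/L·hr

AUC = 329 mg/L·hr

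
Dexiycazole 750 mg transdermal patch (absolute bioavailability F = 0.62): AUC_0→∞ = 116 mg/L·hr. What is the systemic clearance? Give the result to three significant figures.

CL = 4.01 L/hr

CL = F × Dose / AUC_0→∞
   = 0.62 × 750 / 116 = 4.00862 L/hr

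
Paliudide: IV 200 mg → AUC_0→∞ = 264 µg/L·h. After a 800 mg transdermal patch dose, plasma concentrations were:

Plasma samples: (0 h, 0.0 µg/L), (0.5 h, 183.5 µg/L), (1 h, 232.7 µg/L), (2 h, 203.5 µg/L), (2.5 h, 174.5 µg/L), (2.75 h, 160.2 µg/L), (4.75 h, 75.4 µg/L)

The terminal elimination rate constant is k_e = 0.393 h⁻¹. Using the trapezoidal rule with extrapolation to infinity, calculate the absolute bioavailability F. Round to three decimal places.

Trapezoidal AUC_0→4.75 (transdermal patch):
  [0→0.5]: (0.0+183.5)/2 × 0.5 = 45.875
  [0.5→1]: (183.5+232.7)/2 × 0.5 = 104.05
  [1→2]: (232.7+203.5)/2 × 1 = 218.1
  [2→2.5]: (203.5+174.5)/2 × 0.5 = 94.5
  [2.5→2.75]: (174.5+160.2)/2 × 0.25 = 41.8375
  [2.75→4.75]: (160.2+75.4)/2 × 2 = 235.6
  Sum = 739.9625 µg/L·h
Tail: C_last/k_e = 75.4/0.393 = 191.858
AUC_0→∞ (transdermal patch) = 739.9625 + 191.858 = 931.8205 µg/L·h
F = (AUC_ev/D_ev)/(AUC_iv/D_iv) = (931.8205/800)/(264/200) = 1.16478/1.32 = 0.8824

F = 0.882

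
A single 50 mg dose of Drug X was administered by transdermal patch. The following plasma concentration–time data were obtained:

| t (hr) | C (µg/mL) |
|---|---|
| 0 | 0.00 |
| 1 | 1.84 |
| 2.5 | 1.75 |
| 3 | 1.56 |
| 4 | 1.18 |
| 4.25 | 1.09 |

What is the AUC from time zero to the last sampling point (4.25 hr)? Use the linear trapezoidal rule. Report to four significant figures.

AUC = 6.094 µg/mL·hr

Trapezoidal AUC_0→4.25:
  [0→1]: (0.00+1.84)/2 × 1 = 0.92
  [1→2.5]: (1.84+1.75)/2 × 1.5 = 2.6925
  [2.5→3]: (1.75+1.56)/2 × 0.5 = 0.8275
  [3→4]: (1.56+1.18)/2 × 1 = 1.37
  [4→4.25]: (1.18+1.09)/2 × 0.25 = 0.28375
  Sum = 6.09375 µg/mL·hr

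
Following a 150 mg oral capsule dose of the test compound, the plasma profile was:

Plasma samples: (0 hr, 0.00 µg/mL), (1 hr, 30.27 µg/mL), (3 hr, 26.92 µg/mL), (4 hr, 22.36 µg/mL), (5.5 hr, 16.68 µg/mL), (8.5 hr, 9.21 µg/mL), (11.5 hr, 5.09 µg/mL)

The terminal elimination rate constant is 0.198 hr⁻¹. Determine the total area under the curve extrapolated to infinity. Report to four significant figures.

AUC = 212.2 µg/mL·hr

Trapezoidal AUC_0→11.5:
  [0→1]: (0.00+30.27)/2 × 1 = 15.135
  [1→3]: (30.27+26.92)/2 × 2 = 57.19
  [3→4]: (26.92+22.36)/2 × 1 = 24.64
  [4→5.5]: (22.36+16.68)/2 × 1.5 = 29.28
  [5.5→8.5]: (16.68+9.21)/2 × 3 = 38.835
  [8.5→11.5]: (9.21+5.09)/2 × 3 = 21.45
  Sum = 186.53 µg/mL·hr
Extrapolated tail: C_last / k_e = 5.09 / 0.198 = 25.707
AUC_0→∞ = 186.53 + 25.707 = 212.237 µg/mL·hr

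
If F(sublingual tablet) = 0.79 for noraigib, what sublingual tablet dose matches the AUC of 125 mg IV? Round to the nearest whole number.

For equal systemic exposure: F × D_ev = D_iv
D_ev = D_iv / F = 125 / 0.79 = 158.228 mg

D_sublingual = 158 mg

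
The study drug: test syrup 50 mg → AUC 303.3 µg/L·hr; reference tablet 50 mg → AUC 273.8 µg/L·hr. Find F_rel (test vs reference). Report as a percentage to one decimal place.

F_rel = 110.8%

F_rel = (AUC_test/D_test) / (AUC_ref/D_ref)
      = (303.3/50) / (273.8/50)
      = 6.066 / 5.476 = 1.1077 = 110.77%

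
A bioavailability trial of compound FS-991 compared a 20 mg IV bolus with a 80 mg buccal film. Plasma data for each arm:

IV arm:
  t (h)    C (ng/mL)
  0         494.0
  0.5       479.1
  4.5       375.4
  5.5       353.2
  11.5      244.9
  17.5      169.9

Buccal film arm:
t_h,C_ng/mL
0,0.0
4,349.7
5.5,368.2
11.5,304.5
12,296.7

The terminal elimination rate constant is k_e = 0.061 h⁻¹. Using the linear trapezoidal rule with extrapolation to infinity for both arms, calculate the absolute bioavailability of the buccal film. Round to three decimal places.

F = 0.254

Trapezoidal AUC_0→17.5 (IV):
  [0→0.5]: (494.0+479.1)/2 × 0.5 = 243.275
  [0.5→4.5]: (479.1+375.4)/2 × 4 = 1709.0
  [4.5→5.5]: (375.4+353.2)/2 × 1 = 364.3
  [5.5→11.5]: (353.2+244.9)/2 × 6 = 1794.3
  [11.5→17.5]: (244.9+169.9)/2 × 6 = 1244.4
  Sum = 5355.275 ng/mL·h
IV tail: 169.9/0.061 = 2785.246; AUC_iv,0→∞ = 5355.275 + 2785.246 = 8140.521 ng/mL·h
Trapezoidal AUC_0→12 (buccal film):
  [0→4]: (0.0+349.7)/2 × 4 = 699.4
  [4→5.5]: (349.7+368.2)/2 × 1.5 = 538.425
  [5.5→11.5]: (368.2+304.5)/2 × 6 = 2018.1
  [11.5→12]: (304.5+296.7)/2 × 0.5 = 150.3
  Sum = 3406.225 ng/mL·h
buccal film tail: 296.7/0.061 = 4863.934; AUC_ev,0→∞ = 3406.225 + 4863.934 = 8270.159 ng/mL·h
F = (AUC_ev/D_ev)/(AUC_iv/D_iv) = (8270.159/80)/(8140.521/20) = 103.377/407.02605 = 0.2540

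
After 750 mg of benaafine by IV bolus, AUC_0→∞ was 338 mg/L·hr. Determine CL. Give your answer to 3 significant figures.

CL = Dose_iv / AUC_0→∞
   = 750 / 338 = 2.21893 L/hr

CL = 2.22 L/hr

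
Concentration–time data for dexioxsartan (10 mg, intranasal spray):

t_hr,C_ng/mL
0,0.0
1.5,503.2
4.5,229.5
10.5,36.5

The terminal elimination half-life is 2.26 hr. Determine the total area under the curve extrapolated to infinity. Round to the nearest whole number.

AUC = 2393 ng/mL·hr

Trapezoidal AUC_0→10.5:
  [0→1.5]: (0.0+503.2)/2 × 1.5 = 377.4
  [1.5→4.5]: (503.2+229.5)/2 × 3 = 1099.05
  [4.5→10.5]: (229.5+36.5)/2 × 6 = 798.0
  Sum = 2274.45 ng/mL·hr
k_e = ln2 / t½ = 0.693147 / 2.26 = 0.3067 hr^-1
Extrapolated tail: C_last / k_e = 36.5 / 0.3067 = 119.009
AUC_0→∞ = 2274.45 + 119.009 = 2393.459 ng/mL·hr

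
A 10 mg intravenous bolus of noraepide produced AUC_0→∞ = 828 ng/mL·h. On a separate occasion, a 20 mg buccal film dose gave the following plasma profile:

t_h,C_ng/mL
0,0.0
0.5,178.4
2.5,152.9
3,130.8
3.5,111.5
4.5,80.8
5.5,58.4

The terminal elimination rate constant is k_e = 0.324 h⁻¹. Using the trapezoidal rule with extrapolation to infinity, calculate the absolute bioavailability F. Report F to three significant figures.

F = 0.515

Trapezoidal AUC_0→5.5 (buccal film):
  [0→0.5]: (0.0+178.4)/2 × 0.5 = 44.6
  [0.5→2.5]: (178.4+152.9)/2 × 2 = 331.3
  [2.5→3]: (152.9+130.8)/2 × 0.5 = 70.925
  [3→3.5]: (130.8+111.5)/2 × 0.5 = 60.575
  [3.5→4.5]: (111.5+80.8)/2 × 1 = 96.15
  [4.5→5.5]: (80.8+58.4)/2 × 1 = 69.6
  Sum = 673.15 ng/mL·h
Tail: C_last/k_e = 58.4/0.324 = 180.247
AUC_0→∞ (buccal film) = 673.15 + 180.247 = 853.397 ng/mL·h
F = (AUC_ev/D_ev)/(AUC_iv/D_iv) = (853.397/20)/(828/10) = 42.66985/82.8 = 0.5153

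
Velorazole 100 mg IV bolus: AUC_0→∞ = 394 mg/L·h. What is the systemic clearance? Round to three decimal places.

CL = 0.254 L/h

CL = Dose_iv / AUC_0→∞
   = 100 / 394 = 0.253807 L/h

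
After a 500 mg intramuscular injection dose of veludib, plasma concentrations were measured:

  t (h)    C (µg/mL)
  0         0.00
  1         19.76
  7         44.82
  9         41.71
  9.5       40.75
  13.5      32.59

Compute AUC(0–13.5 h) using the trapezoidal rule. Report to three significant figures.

Trapezoidal AUC_0→13.5:
  [0→1]: (0.00+19.76)/2 × 1 = 9.88
  [1→7]: (19.76+44.82)/2 × 6 = 193.74
  [7→9]: (44.82+41.71)/2 × 2 = 86.53
  [9→9.5]: (41.71+40.75)/2 × 0.5 = 20.615
  [9.5→13.5]: (40.75+32.59)/2 × 4 = 146.68
  Sum = 457.445 µg/mL·h

AUC = 457 µg/mL·h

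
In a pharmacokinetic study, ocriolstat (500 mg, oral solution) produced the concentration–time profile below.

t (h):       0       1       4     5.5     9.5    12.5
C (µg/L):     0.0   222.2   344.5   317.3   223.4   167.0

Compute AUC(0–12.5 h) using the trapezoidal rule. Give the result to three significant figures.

Trapezoidal AUC_0→12.5:
  [0→1]: (0.0+222.2)/2 × 1 = 111.1
  [1→4]: (222.2+344.5)/2 × 3 = 850.05
  [4→5.5]: (344.5+317.3)/2 × 1.5 = 496.35
  [5.5→9.5]: (317.3+223.4)/2 × 4 = 1081.4
  [9.5→12.5]: (223.4+167.0)/2 × 3 = 585.6
  Sum = 3124.5 µg/L·h

AUC = 3120 µg/L·h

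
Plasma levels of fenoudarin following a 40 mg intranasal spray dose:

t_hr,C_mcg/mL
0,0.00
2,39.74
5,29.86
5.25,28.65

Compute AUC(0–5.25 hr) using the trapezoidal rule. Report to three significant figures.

AUC = 151 mcg/mL·hr

Trapezoidal AUC_0→5.25:
  [0→2]: (0.00+39.74)/2 × 2 = 39.74
  [2→5]: (39.74+29.86)/2 × 3 = 104.4
  [5→5.25]: (29.86+28.65)/2 × 0.25 = 7.31375
  Sum = 151.45375 mcg/mL·hr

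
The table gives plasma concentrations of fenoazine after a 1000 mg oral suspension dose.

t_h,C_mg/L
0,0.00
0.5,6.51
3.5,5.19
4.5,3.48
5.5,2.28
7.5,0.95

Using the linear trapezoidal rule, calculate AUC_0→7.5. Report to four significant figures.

AUC = 29.62 mg/L·h

Trapezoidal AUC_0→7.5:
  [0→0.5]: (0.00+6.51)/2 × 0.5 = 1.6275
  [0.5→3.5]: (6.51+5.19)/2 × 3 = 17.55
  [3.5→4.5]: (5.19+3.48)/2 × 1 = 4.335
  [4.5→5.5]: (3.48+2.28)/2 × 1 = 2.88
  [5.5→7.5]: (2.28+0.95)/2 × 2 = 3.23
  Sum = 29.6225 mg/L·h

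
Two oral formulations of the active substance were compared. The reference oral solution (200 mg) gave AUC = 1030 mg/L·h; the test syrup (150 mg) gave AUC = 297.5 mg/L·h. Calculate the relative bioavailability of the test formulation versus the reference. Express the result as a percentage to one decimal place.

F_rel = 38.5%

F_rel = (AUC_test/D_test) / (AUC_ref/D_ref)
      = (297.5/150) / (1030/200)
      = 1.98333 / 5.15 = 0.3851 = 38.51%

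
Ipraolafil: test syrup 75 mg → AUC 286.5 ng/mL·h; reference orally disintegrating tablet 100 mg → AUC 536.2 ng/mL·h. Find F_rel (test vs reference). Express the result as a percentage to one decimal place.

F_rel = (AUC_test/D_test) / (AUC_ref/D_ref)
      = (286.5/75) / (536.2/100)
      = 3.82 / 5.362 = 0.7124 = 71.24%

F_rel = 71.2%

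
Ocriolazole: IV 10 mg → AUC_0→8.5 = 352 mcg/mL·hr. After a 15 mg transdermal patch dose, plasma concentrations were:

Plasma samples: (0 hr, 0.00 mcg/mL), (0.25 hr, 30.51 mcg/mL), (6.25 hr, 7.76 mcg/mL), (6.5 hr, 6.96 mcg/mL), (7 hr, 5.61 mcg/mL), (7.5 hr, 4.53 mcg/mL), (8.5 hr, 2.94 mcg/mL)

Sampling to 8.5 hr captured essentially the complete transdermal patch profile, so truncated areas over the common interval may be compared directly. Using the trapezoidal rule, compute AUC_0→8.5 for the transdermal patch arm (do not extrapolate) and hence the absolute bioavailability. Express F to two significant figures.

F = 0.25

Trapezoidal AUC_0→8.5 (transdermal patch):
  [0→0.25]: (0.00+30.51)/2 × 0.25 = 3.81375
  [0.25→6.25]: (30.51+7.76)/2 × 6 = 114.81
  [6.25→6.5]: (7.76+6.96)/2 × 0.25 = 1.84
  [6.5→7]: (6.96+5.61)/2 × 0.5 = 3.1425
  [7→7.5]: (5.61+4.53)/2 × 0.5 = 2.535
  [7.5→8.5]: (4.53+2.94)/2 × 1 = 3.735
  Sum = 129.87625 mcg/mL·hr
F = (AUC_ev/D_ev)/(AUC_iv/D_iv) = (129.87625/15)/(352/10) = 8.65842/35.2 = 0.2460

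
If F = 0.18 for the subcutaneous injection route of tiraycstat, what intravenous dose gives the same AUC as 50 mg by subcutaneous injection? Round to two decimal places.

D_iv = 9.00 mg

Systemic exposure from an extravascular dose = F × D_ev, so the equivalent IV dose is F × D_ev.
D_iv = F × D_ev = 0.18 × 50 = 9 mg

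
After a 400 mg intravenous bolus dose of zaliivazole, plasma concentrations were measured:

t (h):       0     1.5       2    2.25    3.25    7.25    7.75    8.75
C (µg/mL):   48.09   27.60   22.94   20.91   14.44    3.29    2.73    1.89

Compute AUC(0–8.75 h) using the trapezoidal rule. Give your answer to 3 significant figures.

AUC = 132 µg/mL·h

Trapezoidal AUC_0→8.75:
  [0→1.5]: (48.09+27.60)/2 × 1.5 = 56.7675
  [1.5→2]: (27.60+22.94)/2 × 0.5 = 12.635
  [2→2.25]: (22.94+20.91)/2 × 0.25 = 5.48125
  [2.25→3.25]: (20.91+14.44)/2 × 1 = 17.675
  [3.25→7.25]: (14.44+3.29)/2 × 4 = 35.46
  [7.25→7.75]: (3.29+2.73)/2 × 0.5 = 1.505
  [7.75→8.75]: (2.73+1.89)/2 × 1 = 2.31
  Sum = 131.83375 µg/mL·h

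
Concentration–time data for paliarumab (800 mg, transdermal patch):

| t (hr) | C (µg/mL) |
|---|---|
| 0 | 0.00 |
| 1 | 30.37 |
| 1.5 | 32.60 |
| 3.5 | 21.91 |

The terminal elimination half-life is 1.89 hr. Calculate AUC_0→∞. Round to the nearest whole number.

AUC = 145 µg/mL·hr

Trapezoidal AUC_0→3.5:
  [0→1]: (0.00+30.37)/2 × 1 = 15.185
  [1→1.5]: (30.37+32.60)/2 × 0.5 = 15.7425
  [1.5→3.5]: (32.60+21.91)/2 × 2 = 54.51
  Sum = 85.4375 µg/mL·hr
k_e = ln2 / t½ = 0.693147 / 1.89 = 0.3667 hr^-1
Extrapolated tail: C_last / k_e = 21.91 / 0.3667 = 59.749
AUC_0→∞ = 85.4375 + 59.749 = 145.1865 µg/mL·hr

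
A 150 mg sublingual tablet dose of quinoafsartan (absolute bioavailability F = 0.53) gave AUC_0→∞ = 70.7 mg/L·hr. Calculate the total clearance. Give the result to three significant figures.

CL = 1.12 L/hr

CL = F × Dose / AUC_0→∞
   = 0.53 × 150 / 70.7 = 1.12447 L/hr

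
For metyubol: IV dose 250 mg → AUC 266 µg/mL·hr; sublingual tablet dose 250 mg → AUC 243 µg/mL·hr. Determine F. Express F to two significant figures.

F = 0.91

F = (AUC_ev / D_ev) / (AUC_iv / D_iv)
  = (243/250) / (266/250)
  = 0.972 / 1.064 = 0.9135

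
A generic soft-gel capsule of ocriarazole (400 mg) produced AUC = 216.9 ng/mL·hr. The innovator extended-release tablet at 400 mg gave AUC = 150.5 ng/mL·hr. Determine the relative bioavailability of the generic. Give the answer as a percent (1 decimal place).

F_rel = (AUC_test/D_test) / (AUC_ref/D_ref)
      = (216.9/400) / (150.5/400)
      = 0.54225 / 0.37625 = 1.4412 = 144.12%

F_rel = 144.1%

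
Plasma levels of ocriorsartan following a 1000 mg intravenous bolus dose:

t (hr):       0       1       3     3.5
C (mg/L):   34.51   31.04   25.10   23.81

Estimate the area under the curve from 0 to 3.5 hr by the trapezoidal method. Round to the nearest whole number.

Trapezoidal AUC_0→3.5:
  [0→1]: (34.51+31.04)/2 × 1 = 32.775
  [1→3]: (31.04+25.10)/2 × 2 = 56.14
  [3→3.5]: (25.10+23.81)/2 × 0.5 = 12.2275
  Sum = 101.1425 mg/L·hr

AUC = 101 mg/L·hr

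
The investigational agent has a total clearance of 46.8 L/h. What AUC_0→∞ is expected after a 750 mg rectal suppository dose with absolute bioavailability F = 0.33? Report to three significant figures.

AUC = 5.29 mg/L·h

AUC_0→∞ = F × Dose / CL
        = 0.33 × 750 / 46.8 = 5.28846 mg/L·h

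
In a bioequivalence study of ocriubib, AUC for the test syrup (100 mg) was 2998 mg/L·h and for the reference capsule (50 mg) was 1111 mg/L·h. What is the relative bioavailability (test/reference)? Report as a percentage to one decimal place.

F_rel = (AUC_test/D_test) / (AUC_ref/D_ref)
      = (2998/100) / (1111/50)
      = 29.98 / 22.22 = 1.3492 = 134.92%

F_rel = 134.9%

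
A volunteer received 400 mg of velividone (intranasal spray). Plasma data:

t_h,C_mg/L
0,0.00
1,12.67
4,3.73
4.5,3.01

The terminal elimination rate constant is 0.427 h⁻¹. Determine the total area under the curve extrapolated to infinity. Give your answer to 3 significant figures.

Trapezoidal AUC_0→4.5:
  [0→1]: (0.00+12.67)/2 × 1 = 6.335
  [1→4]: (12.67+3.73)/2 × 3 = 24.6
  [4→4.5]: (3.73+3.01)/2 × 0.5 = 1.685
  Sum = 32.62 mg/L·h
Extrapolated tail: C_last / k_e = 3.01 / 0.427 = 7.049
AUC_0→∞ = 32.62 + 7.049 = 39.669 mg/L·h

AUC = 39.7 mg/L·h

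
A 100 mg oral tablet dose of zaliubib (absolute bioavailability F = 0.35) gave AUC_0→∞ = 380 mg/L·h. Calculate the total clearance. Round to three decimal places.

CL = F × Dose / AUC_0→∞
   = 0.35 × 100 / 380 = 0.0921053 L/h

CL = 0.092 L/h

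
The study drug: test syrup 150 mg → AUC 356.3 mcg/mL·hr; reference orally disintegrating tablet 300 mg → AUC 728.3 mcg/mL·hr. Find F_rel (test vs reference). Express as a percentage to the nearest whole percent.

F_rel = (AUC_test/D_test) / (AUC_ref/D_ref)
      = (356.3/150) / (728.3/300)
      = 2.37533 / 2.42767 = 0.9784 = 97.84%

F_rel = 98%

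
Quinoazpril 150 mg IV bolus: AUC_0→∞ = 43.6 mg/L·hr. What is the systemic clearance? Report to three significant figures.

CL = 3.44 L/hr

CL = Dose_iv / AUC_0→∞
   = 150 / 43.6 = 3.44037 L/hr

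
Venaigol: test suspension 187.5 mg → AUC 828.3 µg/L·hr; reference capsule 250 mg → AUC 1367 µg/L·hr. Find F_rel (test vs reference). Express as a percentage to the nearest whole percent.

F_rel = 81%

F_rel = (AUC_test/D_test) / (AUC_ref/D_ref)
      = (828.3/187.5) / (1367/250)
      = 4.4176 / 5.468 = 0.8079 = 80.79%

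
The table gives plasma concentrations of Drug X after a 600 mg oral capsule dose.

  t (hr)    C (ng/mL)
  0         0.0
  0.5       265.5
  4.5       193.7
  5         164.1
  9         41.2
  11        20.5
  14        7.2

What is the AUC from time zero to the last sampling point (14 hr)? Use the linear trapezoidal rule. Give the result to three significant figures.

AUC = 1590 ng/mL·hr

Trapezoidal AUC_0→14:
  [0→0.5]: (0.0+265.5)/2 × 0.5 = 66.375
  [0.5→4.5]: (265.5+193.7)/2 × 4 = 918.4
  [4.5→5]: (193.7+164.1)/2 × 0.5 = 89.45
  [5→9]: (164.1+41.2)/2 × 4 = 410.6
  [9→11]: (41.2+20.5)/2 × 2 = 61.7
  [11→14]: (20.5+7.2)/2 × 3 = 41.55
  Sum = 1588.075 ng/mL·hr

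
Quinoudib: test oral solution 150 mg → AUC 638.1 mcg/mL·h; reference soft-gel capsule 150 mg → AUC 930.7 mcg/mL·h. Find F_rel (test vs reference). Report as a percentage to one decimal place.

F_rel = (AUC_test/D_test) / (AUC_ref/D_ref)
      = (638.1/150) / (930.7/150)
      = 4.254 / 6.20467 = 0.6856 = 68.56%

F_rel = 68.6%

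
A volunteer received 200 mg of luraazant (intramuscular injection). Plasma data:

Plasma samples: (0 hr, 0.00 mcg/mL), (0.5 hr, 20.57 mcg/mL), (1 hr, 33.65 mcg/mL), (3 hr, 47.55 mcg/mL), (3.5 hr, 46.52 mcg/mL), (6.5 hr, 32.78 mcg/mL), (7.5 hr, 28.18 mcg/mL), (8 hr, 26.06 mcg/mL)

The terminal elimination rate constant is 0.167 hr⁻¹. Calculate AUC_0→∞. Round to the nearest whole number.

AUC = 442 mcg/mL·hr

Trapezoidal AUC_0→8:
  [0→0.5]: (0.00+20.57)/2 × 0.5 = 5.1425
  [0.5→1]: (20.57+33.65)/2 × 0.5 = 13.555
  [1→3]: (33.65+47.55)/2 × 2 = 81.2
  [3→3.5]: (47.55+46.52)/2 × 0.5 = 23.5175
  [3.5→6.5]: (46.52+32.78)/2 × 3 = 118.95
  [6.5→7.5]: (32.78+28.18)/2 × 1 = 30.48
  [7.5→8]: (28.18+26.06)/2 × 0.5 = 13.56
  Sum = 286.405 mcg/mL·hr
Extrapolated tail: C_last / k_e = 26.06 / 0.167 = 156.048
AUC_0→∞ = 286.405 + 156.048 = 442.453 mcg/mL·hr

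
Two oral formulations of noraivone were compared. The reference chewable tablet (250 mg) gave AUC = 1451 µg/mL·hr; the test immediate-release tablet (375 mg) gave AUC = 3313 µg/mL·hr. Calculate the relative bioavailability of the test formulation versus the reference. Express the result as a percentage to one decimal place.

F_rel = (AUC_test/D_test) / (AUC_ref/D_ref)
      = (3313/375) / (1451/250)
      = 8.83467 / 5.804 = 1.5222 = 152.22%

F_rel = 152.2%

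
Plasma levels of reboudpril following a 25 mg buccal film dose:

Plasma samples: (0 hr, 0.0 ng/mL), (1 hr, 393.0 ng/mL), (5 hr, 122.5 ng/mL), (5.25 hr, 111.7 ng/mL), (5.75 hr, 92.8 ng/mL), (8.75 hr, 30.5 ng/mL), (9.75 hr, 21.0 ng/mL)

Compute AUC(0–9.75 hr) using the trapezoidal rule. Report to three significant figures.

AUC = 1520 ng/mL·hr

Trapezoidal AUC_0→9.75:
  [0→1]: (0.0+393.0)/2 × 1 = 196.5
  [1→5]: (393.0+122.5)/2 × 4 = 1031.0
  [5→5.25]: (122.5+111.7)/2 × 0.25 = 29.275
  [5.25→5.75]: (111.7+92.8)/2 × 0.5 = 51.125
  [5.75→8.75]: (92.8+30.5)/2 × 3 = 184.95
  [8.75→9.75]: (30.5+21.0)/2 × 1 = 25.75
  Sum = 1518.6 ng/mL·hr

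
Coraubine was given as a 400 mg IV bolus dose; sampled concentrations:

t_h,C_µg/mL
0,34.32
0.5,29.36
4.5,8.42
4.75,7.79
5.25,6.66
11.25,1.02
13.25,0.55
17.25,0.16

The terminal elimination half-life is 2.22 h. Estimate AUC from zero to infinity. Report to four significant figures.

AUC = 123.7 µg/mL·h

Trapezoidal AUC_0→17.25:
  [0→0.5]: (34.32+29.36)/2 × 0.5 = 15.92
  [0.5→4.5]: (29.36+8.42)/2 × 4 = 75.56
  [4.5→4.75]: (8.42+7.79)/2 × 0.25 = 2.02625
  [4.75→5.25]: (7.79+6.66)/2 × 0.5 = 3.6125
  [5.25→11.25]: (6.66+1.02)/2 × 6 = 23.04
  [11.25→13.25]: (1.02+0.55)/2 × 2 = 1.57
  [13.25→17.25]: (0.55+0.16)/2 × 4 = 1.42
  Sum = 123.14875 µg/mL·h
k_e = ln2 / t½ = 0.693147 / 2.22 = 0.3122 h^-1
Extrapolated tail: C_last / k_e = 0.16 / 0.3122 = 0.512
AUC_0→∞ = 123.14875 + 0.512 = 123.66075 µg/mL·h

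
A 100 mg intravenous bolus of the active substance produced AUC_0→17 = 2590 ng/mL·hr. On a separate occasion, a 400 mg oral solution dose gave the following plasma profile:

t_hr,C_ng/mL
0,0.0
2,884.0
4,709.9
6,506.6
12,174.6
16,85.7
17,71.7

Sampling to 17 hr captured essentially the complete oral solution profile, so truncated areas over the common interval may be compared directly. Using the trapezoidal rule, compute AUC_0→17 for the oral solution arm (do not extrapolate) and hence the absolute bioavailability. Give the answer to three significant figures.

F = 0.612

Trapezoidal AUC_0→17 (oral solution):
  [0→2]: (0.0+884.0)/2 × 2 = 884.0
  [2→4]: (884.0+709.9)/2 × 2 = 1593.9
  [4→6]: (709.9+506.6)/2 × 2 = 1216.5
  [6→12]: (506.6+174.6)/2 × 6 = 2043.6
  [12→16]: (174.6+85.7)/2 × 4 = 520.6
  [16→17]: (85.7+71.7)/2 × 1 = 78.7
  Sum = 6337.3 ng/mL·hr
F = (AUC_ev/D_ev)/(AUC_iv/D_iv) = (6337.3/400)/(2590/100) = 15.84325/25.9 = 0.6117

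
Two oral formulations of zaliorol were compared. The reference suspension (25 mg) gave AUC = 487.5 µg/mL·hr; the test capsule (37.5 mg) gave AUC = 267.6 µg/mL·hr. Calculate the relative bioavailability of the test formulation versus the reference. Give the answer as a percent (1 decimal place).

F_rel = (AUC_test/D_test) / (AUC_ref/D_ref)
      = (267.6/37.5) / (487.5/25)
      = 7.136 / 19.5 = 0.3659 = 36.59%

F_rel = 36.6%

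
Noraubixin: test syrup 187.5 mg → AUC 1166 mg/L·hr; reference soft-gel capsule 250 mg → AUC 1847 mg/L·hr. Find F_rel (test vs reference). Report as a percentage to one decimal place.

F_rel = (AUC_test/D_test) / (AUC_ref/D_ref)
      = (1166/187.5) / (1847/250)
      = 6.21867 / 7.388 = 0.8417 = 84.17%

F_rel = 84.2%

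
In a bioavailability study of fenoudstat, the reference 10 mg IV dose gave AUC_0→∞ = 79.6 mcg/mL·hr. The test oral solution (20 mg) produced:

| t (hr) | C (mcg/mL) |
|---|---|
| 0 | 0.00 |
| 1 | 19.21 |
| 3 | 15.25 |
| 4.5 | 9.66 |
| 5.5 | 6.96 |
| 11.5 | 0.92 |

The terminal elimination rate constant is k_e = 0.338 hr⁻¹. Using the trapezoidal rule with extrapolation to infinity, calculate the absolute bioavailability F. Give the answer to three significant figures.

Trapezoidal AUC_0→11.5 (oral solution):
  [0→1]: (0.00+19.21)/2 × 1 = 9.605
  [1→3]: (19.21+15.25)/2 × 2 = 34.46
  [3→4.5]: (15.25+9.66)/2 × 1.5 = 18.6825
  [4.5→5.5]: (9.66+6.96)/2 × 1 = 8.31
  [5.5→11.5]: (6.96+0.92)/2 × 6 = 23.64
  Sum = 94.6975 mcg/mL·hr
Tail: C_last/k_e = 0.92/0.338 = 2.722
AUC_0→∞ (oral solution) = 94.6975 + 2.722 = 97.4195 mcg/mL·hr
F = (AUC_ev/D_ev)/(AUC_iv/D_iv) = (97.4195/20)/(79.6/10) = 4.870975/7.96 = 0.6119

F = 0.612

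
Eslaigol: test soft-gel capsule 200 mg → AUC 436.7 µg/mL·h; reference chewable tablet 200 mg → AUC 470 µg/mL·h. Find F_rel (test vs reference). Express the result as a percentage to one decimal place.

F_rel = 92.9%

F_rel = (AUC_test/D_test) / (AUC_ref/D_ref)
      = (436.7/200) / (470/200)
      = 2.1835 / 2.35 = 0.9291 = 92.91%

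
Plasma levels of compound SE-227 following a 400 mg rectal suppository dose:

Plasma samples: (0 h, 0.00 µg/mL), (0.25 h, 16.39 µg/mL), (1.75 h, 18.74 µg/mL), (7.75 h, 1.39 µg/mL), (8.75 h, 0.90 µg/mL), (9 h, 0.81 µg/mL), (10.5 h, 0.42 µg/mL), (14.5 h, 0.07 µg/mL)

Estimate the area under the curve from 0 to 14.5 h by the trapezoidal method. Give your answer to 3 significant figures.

Trapezoidal AUC_0→14.5:
  [0→0.25]: (0.00+16.39)/2 × 0.25 = 2.04875
  [0.25→1.75]: (16.39+18.74)/2 × 1.5 = 26.3475
  [1.75→7.75]: (18.74+1.39)/2 × 6 = 60.39
  [7.75→8.75]: (1.39+0.90)/2 × 1 = 1.145
  [8.75→9]: (0.90+0.81)/2 × 0.25 = 0.21375
  [9→10.5]: (0.81+0.42)/2 × 1.5 = 0.9225
  [10.5→14.5]: (0.42+0.07)/2 × 4 = 0.98
  Sum = 92.0475 µg/mL·h

AUC = 92.0 µg/mL·h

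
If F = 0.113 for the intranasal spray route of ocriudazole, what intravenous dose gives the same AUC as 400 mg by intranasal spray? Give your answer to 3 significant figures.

D_iv = 45.2 mg

Systemic exposure from an extravascular dose = F × D_ev, so the equivalent IV dose is F × D_ev.
D_iv = F × D_ev = 0.113 × 400 = 45.2 mg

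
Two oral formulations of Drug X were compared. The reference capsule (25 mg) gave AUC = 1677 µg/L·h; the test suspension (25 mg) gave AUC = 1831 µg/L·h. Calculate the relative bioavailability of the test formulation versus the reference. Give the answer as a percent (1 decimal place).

F_rel = 109.2%

F_rel = (AUC_test/D_test) / (AUC_ref/D_ref)
      = (1831/25) / (1677/25)
      = 73.24 / 67.08 = 1.0918 = 109.18%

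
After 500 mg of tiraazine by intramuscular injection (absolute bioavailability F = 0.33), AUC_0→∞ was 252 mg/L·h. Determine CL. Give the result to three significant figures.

CL = F × Dose / AUC_0→∞
   = 0.33 × 500 / 252 = 0.654762 L/h

CL = 0.655 L/h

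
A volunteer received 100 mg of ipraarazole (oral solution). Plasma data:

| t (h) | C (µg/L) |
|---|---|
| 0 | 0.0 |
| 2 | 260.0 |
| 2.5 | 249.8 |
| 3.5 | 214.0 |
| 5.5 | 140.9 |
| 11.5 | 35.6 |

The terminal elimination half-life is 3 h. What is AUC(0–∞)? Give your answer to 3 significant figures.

AUC = 1660 µg/L·h

Trapezoidal AUC_0→11.5:
  [0→2]: (0.0+260.0)/2 × 2 = 260.0
  [2→2.5]: (260.0+249.8)/2 × 0.5 = 127.45
  [2.5→3.5]: (249.8+214.0)/2 × 1 = 231.9
  [3.5→5.5]: (214.0+140.9)/2 × 2 = 354.9
  [5.5→11.5]: (140.9+35.6)/2 × 6 = 529.5
  Sum = 1503.75 µg/L·h
k_e = ln2 / t½ = 0.693147 / 3 = 0.2310 h^-1
Extrapolated tail: C_last / k_e = 35.6 / 0.231 = 154.113
AUC_0→∞ = 1503.75 + 154.113 = 1657.863 µg/L·h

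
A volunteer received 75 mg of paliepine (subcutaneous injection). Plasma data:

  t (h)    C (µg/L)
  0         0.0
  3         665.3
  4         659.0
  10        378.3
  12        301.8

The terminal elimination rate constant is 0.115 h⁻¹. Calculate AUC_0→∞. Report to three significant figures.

Trapezoidal AUC_0→12:
  [0→3]: (0.0+665.3)/2 × 3 = 997.95
  [3→4]: (665.3+659.0)/2 × 1 = 662.15
  [4→10]: (659.0+378.3)/2 × 6 = 3111.9
  [10→12]: (378.3+301.8)/2 × 2 = 680.1
  Sum = 5452.1 µg/L·h
Extrapolated tail: C_last / k_e = 301.8 / 0.115 = 2624.348
AUC_0→∞ = 5452.1 + 2624.348 = 8076.448 µg/L·h

AUC = 8080 µg/L·h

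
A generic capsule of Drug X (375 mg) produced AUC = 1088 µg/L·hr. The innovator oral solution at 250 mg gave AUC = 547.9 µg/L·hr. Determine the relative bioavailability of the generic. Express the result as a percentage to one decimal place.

F_rel = 132.4%

F_rel = (AUC_test/D_test) / (AUC_ref/D_ref)
      = (1088/375) / (547.9/250)
      = 2.90133 / 2.1916 = 1.3238 = 132.38%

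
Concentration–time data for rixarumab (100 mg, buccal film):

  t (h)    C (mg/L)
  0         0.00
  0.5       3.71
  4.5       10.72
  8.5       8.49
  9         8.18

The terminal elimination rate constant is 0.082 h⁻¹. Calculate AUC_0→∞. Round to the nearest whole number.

Trapezoidal AUC_0→9:
  [0→0.5]: (0.00+3.71)/2 × 0.5 = 0.9275
  [0.5→4.5]: (3.71+10.72)/2 × 4 = 28.86
  [4.5→8.5]: (10.72+8.49)/2 × 4 = 38.42
  [8.5→9]: (8.49+8.18)/2 × 0.5 = 4.1675
  Sum = 72.375 mg/L·h
Extrapolated tail: C_last / k_e = 8.18 / 0.082 = 99.756
AUC_0→∞ = 72.375 + 99.756 = 172.131 mg/L·h

AUC = 172 mg/L·h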